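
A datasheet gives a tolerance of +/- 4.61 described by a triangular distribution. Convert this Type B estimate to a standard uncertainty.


u_B = half_width / sqrt(6)
u_B = 4.61 / 2.4494897
u_B = 1.8820

1.8820


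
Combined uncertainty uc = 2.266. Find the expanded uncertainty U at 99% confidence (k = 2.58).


U = k * uc
U = 2.58 * 2.266
U = 5.8463

5.8463


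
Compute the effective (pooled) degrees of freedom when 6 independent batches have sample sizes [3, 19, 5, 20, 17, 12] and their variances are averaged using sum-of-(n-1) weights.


nu = sum_i (n_i - 1)
nu = ((3 - 1) + (19 - 1) + (5 - 1) + (20 - 1) + (17 - 1) + (12 - 1))
nu = 2 + 18 + 4 + 19 + 16 + 11
nu = 70

70


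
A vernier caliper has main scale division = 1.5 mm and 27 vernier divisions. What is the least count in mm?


LC = MSD / n_div
= 1.5 / 27
= 0.0556

0.0556


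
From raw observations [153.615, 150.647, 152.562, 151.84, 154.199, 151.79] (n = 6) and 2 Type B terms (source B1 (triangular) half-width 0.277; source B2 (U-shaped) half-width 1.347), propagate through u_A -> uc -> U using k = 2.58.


mean = (153.615 + 150.647 + 152.562 + 151.84 + 154.199 + 151.79) / 6 = 152.4421667
s = sqrt(sum((x - mean)^2)/(n-1)) = 1.3028362
u_A = s / sqrt(n) = 1.3028362 / sqrt(6) = 0.53188065
u_B1 = 0.277 / sqrt(6) = 0.11308478
u_B2 = 1.347 / sqrt(2) = 0.95247283
uc = sqrt(0.53188065^2 + 0.11308478^2 + 0.95247283^2) = 1.0967633
U = k * uc = 2.58 * 1.0967633
U = 2.8296

2.8296


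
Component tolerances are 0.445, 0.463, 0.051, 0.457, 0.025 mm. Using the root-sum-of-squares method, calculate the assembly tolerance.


RSS = sqrt(0.445^2 + 0.463^2 + 0.051^2 + 0.457^2 + 0.025^2)
= sqrt(0.624469)
= 0.7902

0.7902


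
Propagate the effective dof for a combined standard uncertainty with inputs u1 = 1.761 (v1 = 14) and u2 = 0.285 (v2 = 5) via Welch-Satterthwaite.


uc = sqrt(u1^2 + u2^2) = sqrt(1.761^2 + 0.285^2) = 1.7839131
v_eff = uc^4 / (u1^4/v1 + u2^4/v2)
= 1.7839131^4 / (1.761^4/14 + 0.285^4/5)
= 10.127326 / 0.6882446
v_eff = 14.7147

14.7147


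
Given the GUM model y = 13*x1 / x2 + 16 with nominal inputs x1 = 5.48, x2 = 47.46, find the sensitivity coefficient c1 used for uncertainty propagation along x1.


y = 13*x1 / x2 + 16
dy/dx1 = 13/x2
Evaluate at x2 = 47.46: c1 = 13 / 47.46
c1 = 0.2739

0.2739


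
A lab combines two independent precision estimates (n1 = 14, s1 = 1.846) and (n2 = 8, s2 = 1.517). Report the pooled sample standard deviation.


s_p = sqrt(((n1-1)*s1^2 + (n2-1)*s2^2) / (n1+n2-2))
numerator = (14-1)*1.846^2 + (8-1)*1.517^2 = 44.300308 + 16.109023 = 60.409331
denominator = 14 + 8 - 2 = 20
s_p^2 = 60.409331 / 20 = 3.0204666
s_p = sqrt(3.0204666) = 1.7379

1.7379


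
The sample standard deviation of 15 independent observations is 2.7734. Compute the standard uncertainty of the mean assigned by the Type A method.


u_A = s / sqrt(n)
u_A = 2.7734 / sqrt(15)
u_A = 2.7734 / 3.8729833
u_A = 0.7161

0.7161


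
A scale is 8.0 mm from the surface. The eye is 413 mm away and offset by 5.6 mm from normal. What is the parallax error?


error = h * offset / d
= 8.0 * 5.6 / 413
= 0.1085

0.1085


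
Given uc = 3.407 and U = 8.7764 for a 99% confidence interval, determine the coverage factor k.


k = U / uc
k = 8.7764 / 3.407
k = 2.576

2.576


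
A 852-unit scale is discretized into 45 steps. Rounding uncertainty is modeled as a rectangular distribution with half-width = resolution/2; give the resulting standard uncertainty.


resolution = range / divisions
resolution = 852 / 45 = 18.933333
u_res = resolution / (2*sqrt(3))
u_res = 18.933333 / 3.4641016
u_res = 5.4656

5.4656


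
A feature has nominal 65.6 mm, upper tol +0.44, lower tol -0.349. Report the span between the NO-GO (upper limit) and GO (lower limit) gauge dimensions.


GO = nominal - lower_tol (smallest hole = maximum material condition)
GO = 65.6 - 0.349 = 65.251
NO-GO = nominal + upper_tol (largest hole = least material condition)
NO-GO = 65.6 + 0.44 = 66.04
spread = NO-GO - GO = 66.04 - 65.251 = 0.7890

0.7890


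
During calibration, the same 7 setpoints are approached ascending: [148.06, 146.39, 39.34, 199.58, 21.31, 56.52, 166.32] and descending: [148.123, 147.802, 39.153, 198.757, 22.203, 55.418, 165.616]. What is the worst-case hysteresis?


|148.06 - 148.123| = 0.0630
|146.39 - 147.802| = 1.4120
|39.34 - 39.153| = 0.1870
|199.58 - 198.757| = 0.8230
|21.31 - 22.203| = 0.8930
|56.52 - 55.418| = 1.1020
|166.32 - 165.616| = 0.7040
hysteresis = max(diffs) = 1.4120

1.4120


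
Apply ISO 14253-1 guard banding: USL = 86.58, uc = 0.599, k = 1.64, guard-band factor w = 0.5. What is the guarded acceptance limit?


U = k * uc = 1.64 * 0.599 = 0.98236
guard band g = w * U = 0.5 * 0.98236 = 0.49118
AL = USL - g = 86.58 - 0.49118
AL = 86.0888

86.0888


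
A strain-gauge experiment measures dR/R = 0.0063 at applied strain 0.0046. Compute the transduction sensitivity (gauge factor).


GF = (dR/R) / epsilon
= 0.0063 / 0.0046
= 1.3696

1.3696


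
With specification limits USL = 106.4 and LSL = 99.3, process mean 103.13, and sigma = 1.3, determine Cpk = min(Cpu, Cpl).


Cpu = (USL - mean) / (3*sigma) = (106.4 - 103.13) / (3*1.3) = 0.8385
Cpl = (mean - LSL) / (3*sigma) = (103.13 - 99.3) / (3*1.3) = 0.9821
Cpk = min(Cpu, Cpl) = 0.8385

0.8385


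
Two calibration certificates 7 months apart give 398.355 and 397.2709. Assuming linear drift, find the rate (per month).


rate = (v2 - v1) / months
= (397.2709 - 398.355) / 7
= -1.0841 / 7
= -0.1549

-0.1549


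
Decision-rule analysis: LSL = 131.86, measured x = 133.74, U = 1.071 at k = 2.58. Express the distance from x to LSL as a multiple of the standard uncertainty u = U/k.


u = U / k = 1.071 / 2.58 = 0.41511628
margin = |LSL - x| = |131.86 - 133.74| = 1.88
z = margin / u = 1.88 / 0.41511628
z = 4.5289

4.5289


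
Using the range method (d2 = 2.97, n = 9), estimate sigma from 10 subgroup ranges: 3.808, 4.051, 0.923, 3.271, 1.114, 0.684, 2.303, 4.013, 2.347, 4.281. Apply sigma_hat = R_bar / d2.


R_bar = (3.808 + 4.051 + 0.923 + 3.271 + 1.114 + 0.684 + 2.303 + 4.013 + 2.347 + 4.281) / 10
R_bar = 26.795 / 10 = 2.6795
sigma_hat = R_bar / d2 = 2.6795 / 2.97 = 0.9022

0.9022


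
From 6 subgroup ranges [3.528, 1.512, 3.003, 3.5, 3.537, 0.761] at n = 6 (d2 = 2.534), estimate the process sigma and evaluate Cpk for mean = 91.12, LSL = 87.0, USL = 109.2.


R_bar = (3.528 + 1.512 + 3.003 + 3.5 + 3.537 + 0.761) / 6 = 2.6401667
sigma = R_bar / d2 = 2.6401667 / 2.534 = 1.0418969
Cp = (USL - LSL)/(6*sigma) = (109.2 - 87.0)/(6*1.0418969) = 3.5512
Cpu = (109.2 - 91.12)/(3*1.0418969) = 5.7843
Cpl = (91.12 - 87.0)/(3*1.0418969) = 1.3181
Cpk = min(Cpu, Cpl) = 1.3181

1.3181


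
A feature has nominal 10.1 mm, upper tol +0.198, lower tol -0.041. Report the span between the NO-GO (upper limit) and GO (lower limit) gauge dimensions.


GO = nominal - lower_tol (smallest hole = maximum material condition)
GO = 10.1 - 0.041 = 10.059
NO-GO = nominal + upper_tol (largest hole = least material condition)
NO-GO = 10.1 + 0.198 = 10.298
spread = NO-GO - GO = 10.298 - 10.059 = 0.2390

0.2390


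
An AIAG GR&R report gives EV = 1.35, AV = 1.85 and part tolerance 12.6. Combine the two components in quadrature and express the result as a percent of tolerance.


GRR = sqrt(EV^2 + AV^2) = sqrt(1.35^2 + 1.85^2) = 2.2901965
%GRR = GRR / tol * 100 = 2.2901965 / 12.6 * 100
%GRR = 18.1762

18.1762


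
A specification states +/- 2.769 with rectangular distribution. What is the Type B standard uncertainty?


u_B = half_width / sqrt(3)
u_B = 2.769 / 1.7320508
u_B = 1.5987

1.5987


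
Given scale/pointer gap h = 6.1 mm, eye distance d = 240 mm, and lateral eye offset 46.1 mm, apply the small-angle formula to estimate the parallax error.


error = h * offset / d
= 6.1 * 46.1 / 240
= 1.1717

1.1717


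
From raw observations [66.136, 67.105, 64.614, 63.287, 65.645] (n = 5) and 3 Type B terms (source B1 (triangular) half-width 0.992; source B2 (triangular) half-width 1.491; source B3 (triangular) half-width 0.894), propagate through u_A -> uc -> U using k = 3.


mean = (66.136 + 67.105 + 64.614 + 63.287 + 65.645) / 5 = 65.3574
s = sqrt(sum((x - mean)^2)/(n-1)) = 1.4647728
u_A = s / sqrt(n) = 1.4647728 / sqrt(5) = 0.65506631
u_B1 = 0.992 / sqrt(6) = 0.4049823
u_B2 = 1.491 / sqrt(6) = 0.6086982
u_B3 = 0.894 / sqrt(6) = 0.36497397
uc = sqrt(0.65506631^2 + 0.4049823^2 + 0.6086982^2 + 0.36497397^2) = 1.0473023
U = k * uc = 3 * 1.0473023
U = 3.1419

3.1419


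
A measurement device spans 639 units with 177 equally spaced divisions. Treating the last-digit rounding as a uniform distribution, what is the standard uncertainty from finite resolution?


resolution = range / divisions
resolution = 639 / 177 = 3.6101695
u_res = resolution / (2*sqrt(3))
u_res = 3.6101695 / 3.4641016
u_res = 1.0422

1.0422


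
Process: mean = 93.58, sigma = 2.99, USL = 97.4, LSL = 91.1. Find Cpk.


Cpu = (USL - mean) / (3*sigma) = (97.4 - 93.58) / (3*2.99) = 0.4259
Cpl = (mean - LSL) / (3*sigma) = (93.58 - 91.1) / (3*2.99) = 0.2765
Cpk = min(Cpu, Cpl) = 0.2765

0.2765


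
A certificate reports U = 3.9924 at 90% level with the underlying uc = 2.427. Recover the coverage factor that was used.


k = U / uc
k = 3.9924 / 2.427
k = 1.645

1.645


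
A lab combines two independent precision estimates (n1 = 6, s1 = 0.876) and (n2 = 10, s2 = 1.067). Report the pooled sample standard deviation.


s_p = sqrt(((n1-1)*s1^2 + (n2-1)*s2^2) / (n1+n2-2))
numerator = (6-1)*0.876^2 + (10-1)*1.067^2 = 3.83688 + 10.246401 = 14.083281
denominator = 6 + 10 - 2 = 14
s_p^2 = 14.083281 / 14 = 1.0059486
s_p = sqrt(1.0059486) = 1.0030

1.0030


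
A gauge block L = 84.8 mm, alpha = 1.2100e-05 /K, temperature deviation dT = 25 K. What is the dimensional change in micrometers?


dL = L * alpha * dT
= 84.8 * 1.2100e-05 * 25
= 0.0256520 mm
dL_um = 0.0256520 * 1000 = 25.6520 um

25.6520


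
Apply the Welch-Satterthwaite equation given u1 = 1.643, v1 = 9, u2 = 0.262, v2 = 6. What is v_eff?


uc = sqrt(u1^2 + u2^2) = sqrt(1.643^2 + 0.262^2) = 1.6637587
v_eff = uc^4 / (u1^4/v1 + u2^4/v2)
= 1.6637587^4 / (1.643^4/9 + 0.262^4/6)
= 7.6623389 / 0.81045477
v_eff = 9.4544

9.4544


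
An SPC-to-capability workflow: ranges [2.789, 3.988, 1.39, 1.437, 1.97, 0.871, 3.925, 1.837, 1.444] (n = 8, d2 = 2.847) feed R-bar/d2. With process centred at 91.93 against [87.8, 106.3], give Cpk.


R_bar = (2.789 + 3.988 + 1.39 + 1.437 + 1.97 + 0.871 + 3.925 + 1.837 + 1.444) / 9 = 2.1834444
sigma = R_bar / d2 = 2.1834444 / 2.847 = 0.76692813
Cp = (USL - LSL)/(6*sigma) = (106.3 - 87.8)/(6*0.76692813) = 4.0204
Cpu = (106.3 - 91.93)/(3*0.76692813) = 6.2457
Cpl = (91.93 - 87.8)/(3*0.76692813) = 1.7950
Cpk = min(Cpu, Cpl) = 1.7950

1.7950


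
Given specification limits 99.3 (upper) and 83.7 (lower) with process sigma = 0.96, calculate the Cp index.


Cp = (USL - LSL) / (6 * sigma)
= (99.3 - 83.7) / (6 * 0.96)
= 15.6000 / 5.7600
= 2.7083

2.7083


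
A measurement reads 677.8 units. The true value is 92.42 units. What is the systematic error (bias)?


Systematic error = measured - true
= 677.8 - 92.42
= 585.3800

585.3800


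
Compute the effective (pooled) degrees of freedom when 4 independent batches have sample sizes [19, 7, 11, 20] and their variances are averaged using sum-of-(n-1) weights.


nu = sum_i (n_i - 1)
nu = ((19 - 1) + (7 - 1) + (11 - 1) + (20 - 1))
nu = 18 + 6 + 10 + 19
nu = 53

53


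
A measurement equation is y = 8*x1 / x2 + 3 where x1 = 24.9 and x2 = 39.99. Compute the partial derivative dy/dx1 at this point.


y = 8*x1 / x2 + 3
dy/dx1 = 8/x2
Evaluate at x2 = 39.99: c1 = 8 / 39.99
c1 = 0.2001

0.2001


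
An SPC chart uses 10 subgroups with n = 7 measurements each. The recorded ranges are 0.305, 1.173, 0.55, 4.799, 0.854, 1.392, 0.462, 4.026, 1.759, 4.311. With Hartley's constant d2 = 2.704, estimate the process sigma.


R_bar = (0.305 + 1.173 + 0.55 + 4.799 + 0.854 + 1.392 + 0.462 + 4.026 + 1.759 + 4.311) / 10
R_bar = 19.631 / 10 = 1.9631
sigma_hat = R_bar / d2 = 1.9631 / 2.704 = 0.7260

0.7260


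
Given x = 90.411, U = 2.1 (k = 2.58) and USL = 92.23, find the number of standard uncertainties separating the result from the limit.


u = U / k = 2.1 / 2.58 = 0.81395349
margin = |USL - x| = |92.23 - 90.411| = 1.819
z = margin / u = 1.819 / 0.81395349
z = 2.2348

2.2348


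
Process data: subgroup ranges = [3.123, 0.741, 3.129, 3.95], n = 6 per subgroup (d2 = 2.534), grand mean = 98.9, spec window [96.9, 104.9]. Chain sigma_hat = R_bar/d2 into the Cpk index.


R_bar = (3.123 + 0.741 + 3.129 + 3.95) / 4 = 2.73575
sigma = R_bar / d2 = 2.73575 / 2.534 = 1.0796172
Cp = (USL - LSL)/(6*sigma) = (104.9 - 96.9)/(6*1.0796172) = 1.2350
Cpu = (104.9 - 98.9)/(3*1.0796172) = 1.8525
Cpl = (98.9 - 96.9)/(3*1.0796172) = 0.6175
Cpk = min(Cpu, Cpl) = 0.6175

0.6175


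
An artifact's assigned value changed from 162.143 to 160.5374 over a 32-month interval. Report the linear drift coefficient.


rate = (v2 - v1) / months
= (160.5374 - 162.143) / 32
= -1.6056 / 32
= -0.0502

-0.0502


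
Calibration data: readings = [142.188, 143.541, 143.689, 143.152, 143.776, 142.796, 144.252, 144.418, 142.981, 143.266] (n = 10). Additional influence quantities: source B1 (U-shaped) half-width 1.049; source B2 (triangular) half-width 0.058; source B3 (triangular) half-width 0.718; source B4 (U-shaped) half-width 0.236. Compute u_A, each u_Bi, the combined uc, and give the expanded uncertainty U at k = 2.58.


mean = (142.188 + 143.541 + 143.689 + 143.152 + 143.776 + 142.796 + 144.252 + 144.418 + 142.981 + 143.266) / 10 = 143.4059
s = sqrt(sum((x - mean)^2)/(n-1)) = 0.67457303
u_A = s / sqrt(n) = 0.67457303 / sqrt(10) = 0.21331872
u_B1 = 1.049 / sqrt(2) = 0.74175501
u_B2 = 0.058 / sqrt(6) = 0.023678401
u_B3 = 0.718 / sqrt(6) = 0.29312227
u_B4 = 0.236 / sqrt(2) = 0.1668772
uc = sqrt(0.21331872^2 + 0.74175501^2 + 0.023678401^2 + 0.29312227^2 + 0.1668772^2) = 0.84263557
U = k * uc = 2.58 * 0.84263557
U = 2.1740

2.1740


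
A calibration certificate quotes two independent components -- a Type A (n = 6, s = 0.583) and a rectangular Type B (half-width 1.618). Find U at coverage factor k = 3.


u_A = s / sqrt(n) = 0.583 / sqrt(6) = 0.23800875
u_B = half_width / sqrt(3) = 1.618 / sqrt(3) = 0.93415274
uc = sqrt(u_A^2 + u_B^2) = sqrt(0.23800875^2 + 0.93415274^2) = 0.96399663
U = k * uc = 3 * 0.96399663
U = 2.8920

2.8920


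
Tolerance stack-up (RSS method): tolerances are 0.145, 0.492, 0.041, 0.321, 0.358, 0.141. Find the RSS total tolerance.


RSS = sqrt(0.145^2 + 0.492^2 + 0.041^2 + 0.321^2 + 0.358^2 + 0.141^2)
= sqrt(0.515856)
= 0.7182

0.7182


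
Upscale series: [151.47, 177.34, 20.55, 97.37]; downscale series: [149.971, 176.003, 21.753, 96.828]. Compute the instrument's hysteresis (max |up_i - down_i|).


|151.47 - 149.971| = 1.4990
|177.34 - 176.003| = 1.3370
|20.55 - 21.753| = 1.2030
|97.37 - 96.828| = 0.5420
hysteresis = max(diffs) = 1.4990

1.4990


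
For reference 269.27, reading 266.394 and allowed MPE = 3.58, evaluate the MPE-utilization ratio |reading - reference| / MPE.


e = indication - reference = 266.394 - 269.27 = -2.8760
|e| = 2.8760
ratio = |e| / MPE = 2.8760 / 3.58
ratio = 0.8034

0.8034


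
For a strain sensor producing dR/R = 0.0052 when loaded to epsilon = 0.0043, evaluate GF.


GF = (dR/R) / epsilon
= 0.0052 / 0.0043
= 1.2093

1.2093


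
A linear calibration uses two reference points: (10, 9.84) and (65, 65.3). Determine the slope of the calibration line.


slope = (y2 - y1) / (x2 - x1)
= (65.3 - 9.84) / (65 - 10)
= 55.4600 / 55
= 1.0084

1.0084


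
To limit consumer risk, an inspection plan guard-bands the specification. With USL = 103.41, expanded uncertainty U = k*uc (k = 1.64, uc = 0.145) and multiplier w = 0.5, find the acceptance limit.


U = k * uc = 1.64 * 0.145 = 0.2378
guard band g = w * U = 0.5 * 0.2378 = 0.1189
AL = USL - g = 103.41 - 0.1189
AL = 103.2911

103.2911


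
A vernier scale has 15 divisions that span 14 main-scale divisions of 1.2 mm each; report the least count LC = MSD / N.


LC = MSD / n_div
= 1.2 / 15
= 0.0800

0.0800


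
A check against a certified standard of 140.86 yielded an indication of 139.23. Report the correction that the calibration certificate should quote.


Correction = standard - reading
= 140.86 - 139.23
= 1.6300

1.6300


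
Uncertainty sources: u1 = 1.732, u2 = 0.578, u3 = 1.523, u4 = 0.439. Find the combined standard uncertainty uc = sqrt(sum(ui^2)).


uc = sqrt(1.732^2 + 0.578^2 + 1.523^2 + 0.439^2)
uc = sqrt(5.846158)
uc = 2.4179

2.4179


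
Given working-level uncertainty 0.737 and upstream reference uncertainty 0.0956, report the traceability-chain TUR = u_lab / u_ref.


TUR = u_lab / u_ref
= 0.737 / 0.0956
= 7.7092

7.7092


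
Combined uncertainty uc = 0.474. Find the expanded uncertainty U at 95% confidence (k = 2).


U = k * uc
U = 2 * 0.474
U = 0.9480

0.9480


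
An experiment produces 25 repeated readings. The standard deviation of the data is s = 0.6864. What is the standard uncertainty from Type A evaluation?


u_A = s / sqrt(n)
u_A = 0.6864 / sqrt(25)
u_A = 0.6864 / 5
u_A = 0.1373

0.1373


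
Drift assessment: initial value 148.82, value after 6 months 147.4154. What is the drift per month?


rate = (v2 - v1) / months
= (147.4154 - 148.82) / 6
= -1.4046 / 6
= -0.2341

-0.2341


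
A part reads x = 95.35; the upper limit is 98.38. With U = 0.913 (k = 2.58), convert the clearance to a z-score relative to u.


u = U / k = 0.913 / 2.58 = 0.35387597
margin = |USL - x| = |98.38 - 95.35| = 3.03
z = margin / u = 3.03 / 0.35387597
z = 8.5623

8.5623


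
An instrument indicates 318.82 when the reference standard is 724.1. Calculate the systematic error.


Systematic error = measured - true
= 318.82 - 724.1
= -405.2800

-405.2800


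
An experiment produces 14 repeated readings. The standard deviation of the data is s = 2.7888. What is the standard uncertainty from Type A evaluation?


u_A = s / sqrt(n)
u_A = 2.7888 / sqrt(14)
u_A = 2.7888 / 3.7416574
u_A = 0.7453

0.7453


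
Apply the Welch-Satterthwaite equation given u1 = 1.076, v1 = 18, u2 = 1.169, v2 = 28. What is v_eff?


uc = sqrt(u1^2 + u2^2) = sqrt(1.076^2 + 1.169^2) = 1.5888162
v_eff = uc^4 / (u1^4/v1 + u2^4/v2)
= 1.5888162^4 / (1.076^4/18 + 1.169^4/28)
= 6.3722769 / 0.14116522
v_eff = 45.1406

45.1406


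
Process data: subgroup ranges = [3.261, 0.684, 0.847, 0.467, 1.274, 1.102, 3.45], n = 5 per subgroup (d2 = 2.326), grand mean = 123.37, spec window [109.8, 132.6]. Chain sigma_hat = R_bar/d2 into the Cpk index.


R_bar = (3.261 + 0.684 + 0.847 + 0.467 + 1.274 + 1.102 + 3.45) / 7 = 1.5835714
sigma = R_bar / d2 = 1.5835714 / 2.326 = 0.68081316
Cp = (USL - LSL)/(6*sigma) = (132.6 - 109.8)/(6*0.68081316) = 5.5816
Cpu = (132.6 - 123.37)/(3*0.68081316) = 4.5191
Cpl = (123.37 - 109.8)/(3*0.68081316) = 6.6440
Cpk = min(Cpu, Cpl) = 4.5191

4.5191


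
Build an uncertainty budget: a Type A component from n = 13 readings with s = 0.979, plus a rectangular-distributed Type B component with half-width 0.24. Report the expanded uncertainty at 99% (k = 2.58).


u_A = s / sqrt(n) = 0.979 / sqrt(13) = 0.27152575
u_B = half_width / sqrt(3) = 0.24 / sqrt(3) = 0.13856406
uc = sqrt(u_A^2 + u_B^2) = sqrt(0.27152575^2 + 0.13856406^2) = 0.30483804
U = k * uc = 2.58 * 0.30483804
U = 0.7865

0.7865


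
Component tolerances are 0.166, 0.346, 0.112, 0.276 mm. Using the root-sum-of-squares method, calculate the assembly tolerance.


RSS = sqrt(0.166^2 + 0.346^2 + 0.112^2 + 0.276^2)
= sqrt(0.235992)
= 0.4858

0.4858


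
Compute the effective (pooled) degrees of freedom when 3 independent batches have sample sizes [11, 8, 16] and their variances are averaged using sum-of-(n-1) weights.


nu = sum_i (n_i - 1)
nu = ((11 - 1) + (8 - 1) + (16 - 1))
nu = 10 + 7 + 15
nu = 32

32


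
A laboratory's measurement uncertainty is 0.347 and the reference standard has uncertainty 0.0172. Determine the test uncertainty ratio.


TUR = u_lab / u_ref
= 0.347 / 0.0172
= 20.1744

20.1744


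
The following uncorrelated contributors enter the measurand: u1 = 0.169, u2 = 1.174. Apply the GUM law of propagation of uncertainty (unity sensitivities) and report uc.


uc = sqrt(0.169^2 + 1.174^2)
uc = sqrt(1.406837)
uc = 1.1861

1.1861


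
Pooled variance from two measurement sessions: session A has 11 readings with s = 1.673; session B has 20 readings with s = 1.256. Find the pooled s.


s_p = sqrt(((n1-1)*s1^2 + (n2-1)*s2^2) / (n1+n2-2))
numerator = (11-1)*1.673^2 + (20-1)*1.256^2 = 27.98929 + 29.973184 = 57.962474
denominator = 11 + 20 - 2 = 29
s_p^2 = 57.962474 / 29 = 1.998706
s_p = sqrt(1.998706) = 1.4138

1.4138


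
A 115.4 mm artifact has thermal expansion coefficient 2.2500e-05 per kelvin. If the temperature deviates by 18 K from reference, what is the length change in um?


dL = L * alpha * dT
= 115.4 * 2.2500e-05 * 18
= 0.0467370 mm
dL_um = 0.0467370 * 1000 = 46.7370 um

46.7370


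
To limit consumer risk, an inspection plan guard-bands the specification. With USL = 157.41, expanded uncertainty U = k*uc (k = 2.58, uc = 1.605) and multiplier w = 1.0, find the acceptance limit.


U = k * uc = 2.58 * 1.605 = 4.1409
guard band g = w * U = 1.0 * 4.1409 = 4.1409
AL = USL - g = 157.41 - 4.1409
AL = 153.2691

153.2691


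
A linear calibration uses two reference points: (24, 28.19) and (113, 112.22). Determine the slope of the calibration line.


slope = (y2 - y1) / (x2 - x1)
= (112.22 - 28.19) / (113 - 24)
= 84.0300 / 89
= 0.9442

0.9442


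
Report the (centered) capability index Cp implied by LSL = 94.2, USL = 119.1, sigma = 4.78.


Cp = (USL - LSL) / (6 * sigma)
= (119.1 - 94.2) / (6 * 4.78)
= 24.9000 / 28.6800
= 0.8682

0.8682


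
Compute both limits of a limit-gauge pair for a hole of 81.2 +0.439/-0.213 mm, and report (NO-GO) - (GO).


GO = nominal - lower_tol (smallest hole = maximum material condition)
GO = 81.2 - 0.213 = 80.987
NO-GO = nominal + upper_tol (largest hole = least material condition)
NO-GO = 81.2 + 0.439 = 81.639
spread = NO-GO - GO = 81.639 - 80.987 = 0.6520

0.6520


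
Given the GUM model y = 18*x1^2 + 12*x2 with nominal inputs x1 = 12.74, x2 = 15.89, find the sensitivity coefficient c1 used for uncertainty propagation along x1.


y = 18*x1^2 + 12*x2
dy/dx1 = 2*18*x1
Evaluate at x1 = 12.74: c1 = 36 * 12.74
c1 = 458.6400

458.6400


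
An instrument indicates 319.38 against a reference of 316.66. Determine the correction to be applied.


Correction = standard - reading
= 316.66 - 319.38
= -2.7200

-2.7200


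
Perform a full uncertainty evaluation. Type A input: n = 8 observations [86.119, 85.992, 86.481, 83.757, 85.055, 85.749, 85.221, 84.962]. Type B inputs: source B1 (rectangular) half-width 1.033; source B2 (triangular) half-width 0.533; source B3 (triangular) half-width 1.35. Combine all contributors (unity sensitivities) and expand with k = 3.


mean = (86.119 + 85.992 + 86.481 + 83.757 + 85.055 + 85.749 + 85.221 + 84.962) / 8 = 85.417
s = sqrt(sum((x - mean)^2)/(n-1)) = 0.86171208
u_A = s / sqrt(n) = 0.86171208 / sqrt(8) = 0.30466123
u_B1 = 1.033 / sqrt(3) = 0.59640283
u_B2 = 0.533 / sqrt(6) = 0.21759634
u_B3 = 1.35 / sqrt(6) = 0.55113519
uc = sqrt(0.30466123^2 + 0.59640283^2 + 0.21759634^2 + 0.55113519^2) = 0.89421081
U = k * uc = 3 * 0.89421081
U = 2.6826

2.6826


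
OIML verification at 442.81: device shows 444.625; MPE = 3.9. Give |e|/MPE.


e = indication - reference = 444.625 - 442.81 = 1.8150
|e| = 1.8150
ratio = |e| / MPE = 1.8150 / 3.9
ratio = 0.4654

0.4654


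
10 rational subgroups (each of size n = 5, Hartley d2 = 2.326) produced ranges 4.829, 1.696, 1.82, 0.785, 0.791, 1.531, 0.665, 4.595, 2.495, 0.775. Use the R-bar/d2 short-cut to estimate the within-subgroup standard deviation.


R_bar = (4.829 + 1.696 + 1.82 + 0.785 + 0.791 + 1.531 + 0.665 + 4.595 + 2.495 + 0.775) / 10
R_bar = 19.982 / 10 = 1.9982
sigma_hat = R_bar / d2 = 1.9982 / 2.326 = 0.8591

0.8591


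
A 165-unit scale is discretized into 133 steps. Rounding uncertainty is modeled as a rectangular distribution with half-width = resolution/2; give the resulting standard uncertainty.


resolution = range / divisions
resolution = 165 / 133 = 1.2406015
u_res = resolution / (2*sqrt(3))
u_res = 1.2406015 / 3.4641016
u_res = 0.3581

0.3581


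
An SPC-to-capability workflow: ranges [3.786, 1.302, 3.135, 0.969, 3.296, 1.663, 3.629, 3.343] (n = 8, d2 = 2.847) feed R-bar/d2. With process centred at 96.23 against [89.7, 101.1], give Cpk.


R_bar = (3.786 + 1.302 + 3.135 + 0.969 + 3.296 + 1.663 + 3.629 + 3.343) / 8 = 2.640375
sigma = R_bar / d2 = 2.640375 / 2.847 = 0.9274236
Cp = (USL - LSL)/(6*sigma) = (101.1 - 89.7)/(6*0.9274236) = 2.0487
Cpu = (101.1 - 96.23)/(3*0.9274236) = 1.7504
Cpl = (96.23 - 89.7)/(3*0.9274236) = 2.3470
Cpk = min(Cpu, Cpl) = 1.7504

1.7504


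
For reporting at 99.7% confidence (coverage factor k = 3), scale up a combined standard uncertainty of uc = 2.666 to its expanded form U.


U = k * uc
U = 3 * 2.666
U = 7.9980

7.9980


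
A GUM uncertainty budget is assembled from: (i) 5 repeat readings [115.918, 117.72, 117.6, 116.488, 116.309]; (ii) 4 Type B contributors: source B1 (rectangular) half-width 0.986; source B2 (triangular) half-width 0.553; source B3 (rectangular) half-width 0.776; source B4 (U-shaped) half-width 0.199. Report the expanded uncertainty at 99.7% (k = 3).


mean = (115.918 + 117.72 + 117.6 + 116.488 + 116.309) / 5 = 116.807
s = sqrt(sum((x - mean)^2)/(n-1)) = 0.80661391
u_A = s / sqrt(n) = 0.80661391 / sqrt(5) = 0.36072871
u_B1 = 0.986 / sqrt(3) = 0.56926737
u_B2 = 0.553 / sqrt(6) = 0.2257613
u_B3 = 0.776 / sqrt(3) = 0.44802381
u_B4 = 0.199 / sqrt(2) = 0.14071425
uc = sqrt(0.36072871^2 + 0.56926737^2 + 0.2257613^2 + 0.44802381^2 + 0.14071425^2) = 0.8518712
U = k * uc = 3 * 0.8518712
U = 2.5556

2.5556


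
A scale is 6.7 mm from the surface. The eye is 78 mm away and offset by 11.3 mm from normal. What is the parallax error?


error = h * offset / d
= 6.7 * 11.3 / 78
= 0.9706

0.9706


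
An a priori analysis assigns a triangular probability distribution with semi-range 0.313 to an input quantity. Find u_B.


u_B = half_width / sqrt(6)
u_B = 0.313 / 2.4494897
u_B = 0.1278

0.1278


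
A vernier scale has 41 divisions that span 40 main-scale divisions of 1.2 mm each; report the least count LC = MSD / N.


LC = MSD / n_div
= 1.2 / 41
= 0.0293

0.0293


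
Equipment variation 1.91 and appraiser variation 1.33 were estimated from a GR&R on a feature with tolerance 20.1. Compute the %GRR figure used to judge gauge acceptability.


GRR = sqrt(EV^2 + AV^2) = sqrt(1.91^2 + 1.33^2) = 2.327445
%GRR = GRR / tol * 100 = 2.327445 / 20.1 * 100
%GRR = 11.5793

11.5793


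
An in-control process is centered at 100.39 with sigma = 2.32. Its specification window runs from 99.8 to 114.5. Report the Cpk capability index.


Cpu = (USL - mean) / (3*sigma) = (114.5 - 100.39) / (3*2.32) = 2.0273
Cpl = (mean - LSL) / (3*sigma) = (100.39 - 99.8) / (3*2.32) = 0.0848
Cpk = min(Cpu, Cpl) = 0.0848

0.0848


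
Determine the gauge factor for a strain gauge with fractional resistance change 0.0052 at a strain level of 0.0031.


GF = (dR/R) / epsilon
= 0.0052 / 0.0031
= 1.6774

1.6774


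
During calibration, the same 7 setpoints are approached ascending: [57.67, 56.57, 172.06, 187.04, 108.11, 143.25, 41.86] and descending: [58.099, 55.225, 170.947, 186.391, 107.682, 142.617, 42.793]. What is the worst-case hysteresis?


|57.67 - 58.099| = 0.4290
|56.57 - 55.225| = 1.3450
|172.06 - 170.947| = 1.1130
|187.04 - 186.391| = 0.6490
|108.11 - 107.682| = 0.4280
|143.25 - 142.617| = 0.6330
|41.86 - 42.793| = 0.9330
hysteresis = max(diffs) = 1.3450

1.3450


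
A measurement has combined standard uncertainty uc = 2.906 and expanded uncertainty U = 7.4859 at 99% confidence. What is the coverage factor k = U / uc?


k = U / uc
k = 7.4859 / 2.906
k = 2.576

2.576


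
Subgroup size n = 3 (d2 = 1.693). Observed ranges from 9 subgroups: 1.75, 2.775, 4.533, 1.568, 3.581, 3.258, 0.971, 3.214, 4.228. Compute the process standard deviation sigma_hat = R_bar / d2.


R_bar = (1.75 + 2.775 + 4.533 + 1.568 + 3.581 + 3.258 + 0.971 + 3.214 + 4.228) / 9
R_bar = 25.878 / 9 = 2.8753333
sigma_hat = R_bar / d2 = 2.8753333 / 1.693 = 1.6984

1.6984


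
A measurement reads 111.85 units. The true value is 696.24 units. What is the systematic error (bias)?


Systematic error = measured - true
= 111.85 - 696.24
= -584.3900

-584.3900


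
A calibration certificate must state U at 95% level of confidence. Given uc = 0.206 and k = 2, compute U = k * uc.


U = k * uc
U = 2 * 0.206
U = 0.4120

0.4120


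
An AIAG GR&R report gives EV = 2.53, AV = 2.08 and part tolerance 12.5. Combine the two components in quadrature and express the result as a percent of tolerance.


GRR = sqrt(EV^2 + AV^2) = sqrt(2.53^2 + 2.08^2) = 3.2752557
%GRR = GRR / tol * 100 = 3.2752557 / 12.5 * 100
%GRR = 26.2020

26.2020


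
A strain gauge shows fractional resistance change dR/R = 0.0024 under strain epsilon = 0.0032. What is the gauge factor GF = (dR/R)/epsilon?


GF = (dR/R) / epsilon
= 0.0024 / 0.0032
= 0.7500

0.7500


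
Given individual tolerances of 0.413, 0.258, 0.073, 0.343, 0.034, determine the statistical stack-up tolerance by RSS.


RSS = sqrt(0.413^2 + 0.258^2 + 0.073^2 + 0.343^2 + 0.034^2)
= sqrt(0.361267)
= 0.6011

0.6011


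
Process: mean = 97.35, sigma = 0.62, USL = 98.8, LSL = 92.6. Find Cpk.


Cpu = (USL - mean) / (3*sigma) = (98.8 - 97.35) / (3*0.62) = 0.7796
Cpl = (mean - LSL) / (3*sigma) = (97.35 - 92.6) / (3*0.62) = 2.5538
Cpk = min(Cpu, Cpl) = 0.7796

0.7796


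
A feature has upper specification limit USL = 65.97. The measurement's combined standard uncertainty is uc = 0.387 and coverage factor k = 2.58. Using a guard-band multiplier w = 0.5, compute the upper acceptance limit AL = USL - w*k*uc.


U = k * uc = 2.58 * 0.387 = 0.99846
guard band g = w * U = 0.5 * 0.99846 = 0.49923
AL = USL - g = 65.97 - 0.49923
AL = 65.4708

65.4708


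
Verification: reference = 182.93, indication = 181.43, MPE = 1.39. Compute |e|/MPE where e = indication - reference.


e = indication - reference = 181.43 - 182.93 = -1.5000
|e| = 1.5000
ratio = |e| / MPE = 1.5000 / 1.39
ratio = 1.0791

1.0791


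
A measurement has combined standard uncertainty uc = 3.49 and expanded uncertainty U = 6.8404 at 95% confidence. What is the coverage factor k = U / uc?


k = U / uc
k = 6.8404 / 3.49
k = 1.96

1.96


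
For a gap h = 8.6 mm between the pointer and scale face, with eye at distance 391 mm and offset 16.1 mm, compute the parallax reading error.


error = h * offset / d
= 8.6 * 16.1 / 391
= 0.3541

0.3541


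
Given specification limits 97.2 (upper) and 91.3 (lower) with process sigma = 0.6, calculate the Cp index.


Cp = (USL - LSL) / (6 * sigma)
= (97.2 - 91.3) / (6 * 0.6)
= 5.9000 / 3.6000
= 1.6389

1.6389


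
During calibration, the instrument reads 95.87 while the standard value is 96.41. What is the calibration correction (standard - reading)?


Correction = standard - reading
= 96.41 - 95.87
= 0.5400

0.5400


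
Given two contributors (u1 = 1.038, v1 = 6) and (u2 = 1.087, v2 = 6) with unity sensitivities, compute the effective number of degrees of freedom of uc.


uc = sqrt(u1^2 + u2^2) = sqrt(1.038^2 + 1.087^2) = 1.5030013
v_eff = uc^4 / (u1^4/v1 + u2^4/v2)
= 1.5030013^4 / (1.038^4/6 + 1.087^4/6)
= 5.1031393 / 0.42616515
v_eff = 11.9746

11.9746


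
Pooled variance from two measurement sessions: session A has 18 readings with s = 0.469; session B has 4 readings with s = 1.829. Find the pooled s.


s_p = sqrt(((n1-1)*s1^2 + (n2-1)*s2^2) / (n1+n2-2))
numerator = (18-1)*0.469^2 + (4-1)*1.829^2 = 3.739337 + 10.035723 = 13.77506
denominator = 18 + 4 - 2 = 20
s_p^2 = 13.77506 / 20 = 0.688753
s_p = sqrt(0.688753) = 0.8299

0.8299


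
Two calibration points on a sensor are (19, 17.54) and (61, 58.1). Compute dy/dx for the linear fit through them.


slope = (y2 - y1) / (x2 - x1)
= (58.1 - 17.54) / (61 - 19)
= 40.5600 / 42
= 0.9657

0.9657


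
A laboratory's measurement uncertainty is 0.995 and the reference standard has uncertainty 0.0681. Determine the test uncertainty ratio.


TUR = u_lab / u_ref
= 0.995 / 0.0681
= 14.6109

14.6109


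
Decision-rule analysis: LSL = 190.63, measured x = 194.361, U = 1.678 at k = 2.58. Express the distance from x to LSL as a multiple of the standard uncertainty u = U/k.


u = U / k = 1.678 / 2.58 = 0.6503876
margin = |LSL - x| = |190.63 - 194.361| = 3.731
z = margin / u = 3.731 / 0.6503876
z = 5.7366

5.7366


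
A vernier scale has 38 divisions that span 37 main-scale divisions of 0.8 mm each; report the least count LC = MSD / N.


LC = MSD / n_div
= 0.8 / 38
= 0.0211

0.0211


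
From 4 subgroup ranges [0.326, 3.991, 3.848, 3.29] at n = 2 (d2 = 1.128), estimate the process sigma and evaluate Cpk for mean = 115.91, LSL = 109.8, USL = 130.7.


R_bar = (0.326 + 3.991 + 3.848 + 3.29) / 4 = 2.86375
sigma = R_bar / d2 = 2.86375 / 1.128 = 2.5387855
Cp = (USL - LSL)/(6*sigma) = (130.7 - 109.8)/(6*2.5387855) = 1.3720
Cpu = (130.7 - 115.91)/(3*2.5387855) = 1.9419
Cpl = (115.91 - 109.8)/(3*2.5387855) = 0.8022
Cpk = min(Cpu, Cpl) = 0.8022

0.8022


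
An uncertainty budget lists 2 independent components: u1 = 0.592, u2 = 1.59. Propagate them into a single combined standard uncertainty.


uc = sqrt(0.592^2 + 1.59^2)
uc = sqrt(2.878564)
uc = 1.6966

1.6966


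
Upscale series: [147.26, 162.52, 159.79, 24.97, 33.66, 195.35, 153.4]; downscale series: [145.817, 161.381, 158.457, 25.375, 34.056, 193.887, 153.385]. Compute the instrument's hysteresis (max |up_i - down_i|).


|147.26 - 145.817| = 1.4430
|162.52 - 161.381| = 1.1390
|159.79 - 158.457| = 1.3330
|24.97 - 25.375| = 0.4050
|33.66 - 34.056| = 0.3960
|195.35 - 193.887| = 1.4630
|153.4 - 153.385| = 0.0150
hysteresis = max(diffs) = 1.4630

1.4630


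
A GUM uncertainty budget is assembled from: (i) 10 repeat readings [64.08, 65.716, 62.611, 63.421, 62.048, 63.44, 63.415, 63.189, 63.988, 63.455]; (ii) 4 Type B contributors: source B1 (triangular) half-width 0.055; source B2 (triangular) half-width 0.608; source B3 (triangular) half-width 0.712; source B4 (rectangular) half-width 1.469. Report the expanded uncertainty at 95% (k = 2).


mean = (64.08 + 65.716 + 62.611 + 63.421 + 62.048 + 63.44 + 63.415 + 63.189 + 63.988 + 63.455) / 10 = 63.5363
s = sqrt(sum((x - mean)^2)/(n-1)) = 0.97105098
u_A = s / sqrt(n) = 0.97105098 / sqrt(10) = 0.30707328
u_B1 = 0.055 / sqrt(6) = 0.022453656
u_B2 = 0.608 / sqrt(6) = 0.24821496
u_B3 = 0.712 / sqrt(6) = 0.29067278
u_B4 = 1.469 / sqrt(3) = 0.84812755
uc = sqrt(0.30707328^2 + 0.022453656^2 + 0.24821496^2 + 0.29067278^2 + 0.84812755^2) = 0.97990808
U = k * uc = 2 * 0.97990808
U = 1.9598

1.9598


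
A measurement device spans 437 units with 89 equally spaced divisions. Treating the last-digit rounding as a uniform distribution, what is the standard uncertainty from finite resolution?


resolution = range / divisions
resolution = 437 / 89 = 4.9101124
u_res = resolution / (2*sqrt(3))
u_res = 4.9101124 / 3.4641016
u_res = 1.4174

1.4174


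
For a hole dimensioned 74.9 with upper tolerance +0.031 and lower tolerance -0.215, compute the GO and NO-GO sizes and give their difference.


GO = nominal - lower_tol (smallest hole = maximum material condition)
GO = 74.9 - 0.215 = 74.685
NO-GO = nominal + upper_tol (largest hole = least material condition)
NO-GO = 74.9 + 0.031 = 74.931
spread = NO-GO - GO = 74.931 - 74.685 = 0.2460

0.2460


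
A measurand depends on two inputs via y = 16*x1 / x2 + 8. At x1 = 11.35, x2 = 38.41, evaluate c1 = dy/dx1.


y = 16*x1 / x2 + 8
dy/dx1 = 16/x2
Evaluate at x2 = 38.41: c1 = 16 / 38.41
c1 = 0.4166

0.4166


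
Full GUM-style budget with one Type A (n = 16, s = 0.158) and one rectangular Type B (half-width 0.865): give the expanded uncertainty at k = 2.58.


u_A = s / sqrt(n) = 0.158 / sqrt(16) = 0.0395
u_B = half_width / sqrt(3) = 0.865 / sqrt(3) = 0.49940798
uc = sqrt(u_A^2 + u_B^2) = sqrt(0.0395^2 + 0.49940798^2) = 0.50096764
U = k * uc = 2.58 * 0.50096764
U = 1.2925

1.2925


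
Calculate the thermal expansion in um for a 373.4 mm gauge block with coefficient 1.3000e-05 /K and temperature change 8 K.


dL = L * alpha * dT
= 373.4 * 1.3000e-05 * 8
= 0.0388336 mm
dL_um = 0.0388336 * 1000 = 38.8336 um

38.8336


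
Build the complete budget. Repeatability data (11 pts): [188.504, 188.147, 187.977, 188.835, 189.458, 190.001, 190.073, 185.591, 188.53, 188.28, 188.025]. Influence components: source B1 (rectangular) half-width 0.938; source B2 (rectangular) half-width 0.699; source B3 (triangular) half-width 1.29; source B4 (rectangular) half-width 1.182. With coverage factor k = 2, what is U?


mean = (188.504 + 188.147 + 187.977 + 188.835 + 189.458 + 190.001 + 190.073 + 185.591 + 188.53 + 188.28 + 188.025) / 11 = 188.4928182
s = sqrt(sum((x - mean)^2)/(n-1)) = 1.2203324
u_A = s / sqrt(n) = 1.2203324 / sqrt(11) = 0.36794406
u_B1 = 0.938 / sqrt(3) = 0.54155455
u_B2 = 0.699 / sqrt(3) = 0.40356784
u_B3 = 1.29 / sqrt(6) = 0.52664029
u_B4 = 1.182 / sqrt(3) = 0.68242802
uc = sqrt(0.36794406^2 + 0.54155455^2 + 0.40356784^2 + 0.52664029^2 + 0.68242802^2) = 1.1552442
U = k * uc = 2 * 1.1552442
U = 2.3105

2.3105


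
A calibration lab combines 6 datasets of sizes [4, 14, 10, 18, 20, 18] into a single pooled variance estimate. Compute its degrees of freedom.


nu = sum_i (n_i - 1)
nu = ((4 - 1) + (14 - 1) + (10 - 1) + (18 - 1) + (20 - 1) + (18 - 1))
nu = 3 + 13 + 9 + 17 + 19 + 17
nu = 78

78


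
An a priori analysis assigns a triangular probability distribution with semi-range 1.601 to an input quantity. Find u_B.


u_B = half_width / sqrt(6)
u_B = 1.601 / 2.4494897
u_B = 0.6536

0.6536


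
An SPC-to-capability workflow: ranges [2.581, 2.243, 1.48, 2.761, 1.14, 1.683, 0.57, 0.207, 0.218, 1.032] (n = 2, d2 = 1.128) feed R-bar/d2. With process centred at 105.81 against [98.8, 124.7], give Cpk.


R_bar = (2.581 + 2.243 + 1.48 + 2.761 + 1.14 + 1.683 + 0.57 + 0.207 + 0.218 + 1.032) / 10 = 1.3915
sigma = R_bar / d2 = 1.3915 / 1.128 = 1.2335993
Cp = (USL - LSL)/(6*sigma) = (124.7 - 98.8)/(6*1.2335993) = 3.4992
Cpu = (124.7 - 105.81)/(3*1.2335993) = 5.1043
Cpl = (105.81 - 98.8)/(3*1.2335993) = 1.8942
Cpk = min(Cpu, Cpl) = 1.8942

1.8942


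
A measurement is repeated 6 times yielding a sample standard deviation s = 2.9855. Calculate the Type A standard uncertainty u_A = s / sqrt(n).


u_A = s / sqrt(n)
u_A = 2.9855 / sqrt(6)
u_A = 2.9855 / 2.4494897
u_A = 1.2188

1.2188


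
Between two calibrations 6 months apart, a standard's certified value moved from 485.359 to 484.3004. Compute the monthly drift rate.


rate = (v2 - v1) / months
= (484.3004 - 485.359) / 6
= -1.0586 / 6
= -0.1764

-0.1764


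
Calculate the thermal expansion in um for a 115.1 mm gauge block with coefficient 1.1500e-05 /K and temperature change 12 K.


dL = L * alpha * dT
= 115.1 * 1.1500e-05 * 12
= 0.0158838 mm
dL_um = 0.0158838 * 1000 = 15.8838 um

15.8838


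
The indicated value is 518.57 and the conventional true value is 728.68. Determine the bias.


Systematic error = measured - true
= 518.57 - 728.68
= -210.1100

-210.1100


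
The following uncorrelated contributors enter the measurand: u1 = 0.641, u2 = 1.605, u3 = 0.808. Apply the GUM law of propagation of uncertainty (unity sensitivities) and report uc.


uc = sqrt(0.641^2 + 1.605^2 + 0.808^2)
uc = sqrt(3.63977)
uc = 1.9078

1.9078


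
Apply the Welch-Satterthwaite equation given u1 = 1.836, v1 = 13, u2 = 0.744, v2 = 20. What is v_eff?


uc = sqrt(u1^2 + u2^2) = sqrt(1.836^2 + 0.744^2) = 1.9810179
v_eff = uc^4 / (u1^4/v1 + u2^4/v2)
= 1.9810179^4 / (1.836^4/13 + 0.744^4/20)
= 15.401166 / 0.8893924
v_eff = 17.3165

17.3165
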